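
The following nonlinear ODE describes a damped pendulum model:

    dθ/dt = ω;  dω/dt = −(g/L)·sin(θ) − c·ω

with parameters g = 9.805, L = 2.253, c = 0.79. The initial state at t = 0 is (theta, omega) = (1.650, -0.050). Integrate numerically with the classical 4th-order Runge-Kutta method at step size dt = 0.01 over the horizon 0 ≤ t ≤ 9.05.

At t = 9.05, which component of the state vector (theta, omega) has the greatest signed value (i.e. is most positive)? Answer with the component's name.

t=0.000: state=(1.650, -0.050)
step 1 (dt=0.01): k1=(-0.050, -4.299), k2=(-0.071, -4.282), k3=(-0.071, -4.282), k4=(-0.093, -4.265); state += dt/6·(k1+2k2+2k3+k4)
t=0.010: state=(1.649, -0.093)
t=0.020: state=(1.648, -0.135)
t=0.030: state=(1.647, -0.177)
continuing one RK4 step at a time; state shown every 50 steps (Δt=0.5):
t=0.500: state=(1.153, -1.799)
t=1.000: state=(0.076, -2.170)
t=1.500: state=(-0.704, -0.780)
t=2.000: state=(-0.694, 0.714)
t=2.500: state=(-0.158, 1.220)
t=3.000: state=(0.329, 0.593)
t=3.500: state=(0.392, -0.301)
t=4.000: state=(0.120, -0.667)
t=4.500: state=(-0.161, -0.373)
t=5.000: state=(-0.219, 0.129)
t=5.500: state=(-0.079, 0.363)
t=6.000: state=(0.080, 0.224)
t=6.500: state=(0.121, -0.053)
t=7.000: state=(0.050, -0.196)
t=7.500: state=(-0.039, -0.132)
t=8.000: state=(-0.067, 0.019)
t=8.500: state=(-0.031, 0.106)
t=9.000: state=(0.019, 0.077)
t=9.050: state=(0.022, 0.070)
compare at T: theta=0.022, omega=0.070

largest component: omega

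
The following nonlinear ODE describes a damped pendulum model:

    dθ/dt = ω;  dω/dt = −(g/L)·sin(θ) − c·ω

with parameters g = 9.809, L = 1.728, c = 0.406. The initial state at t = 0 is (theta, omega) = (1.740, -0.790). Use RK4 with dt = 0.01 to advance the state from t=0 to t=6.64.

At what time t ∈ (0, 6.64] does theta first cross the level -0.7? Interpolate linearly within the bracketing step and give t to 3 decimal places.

t = 0.975

t=0.000: state=(1.740, -0.790)
step 1 (dt=0.01): k1=(-0.790, -5.275), k2=(-0.816, -5.268), k3=(-0.816, -5.268), k4=(-0.843, -5.261); state += dt/6·(k1+2k2+2k3+k4)
t=0.010: state=(1.732, -0.843)
t=0.020: state=(1.723, -0.895)
t=0.030: state=(1.714, -0.948)
continuing one RK4 step at a time; state shown every 25 steps (Δt=0.25):
t=0.250: state=(1.382, -2.056)
t=0.500: state=(0.736, -3.023)
t=0.750: state=(-0.060, -3.162)
t=0.970: state=(-0.688, -2.443)
next step: t=0.980: state=(-0.712, -2.396) — theta has crossed -0.7
linear interpolation between t=0.970 (-0.68823) and t=0.980 (-0.71243) → t≈0.975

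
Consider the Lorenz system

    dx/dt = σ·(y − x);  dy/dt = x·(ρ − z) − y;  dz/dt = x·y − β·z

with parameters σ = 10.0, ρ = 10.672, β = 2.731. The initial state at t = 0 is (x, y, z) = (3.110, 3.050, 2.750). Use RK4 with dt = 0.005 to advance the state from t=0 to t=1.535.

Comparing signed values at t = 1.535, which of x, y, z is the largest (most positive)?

largest component: z

t=0.000: state=(3.110, 3.050, 2.750)
step 1 (dt=0.005): k1=(-0.600, 21.587, 1.975), k2=(-0.045, 21.506, 2.125), k3=(-0.061, 21.516, 2.128), k4=(0.479, 21.444, 2.280); state += dt/6·(k1+2k2+2k3+k4)
t=0.005: state=(3.110, 3.158, 2.761)
t=0.010: state=(3.115, 3.265, 2.773)
t=0.015: state=(3.125, 3.371, 2.787)
continuing one RK4 step at a time; state shown every 10 steps (Δt=0.05):
t=0.050: state=(3.314, 4.117, 2.934)
t=0.100: state=(3.864, 5.229, 3.343)
t=0.150: state=(4.653, 6.419, 4.079)
t=0.200: state=(5.604, 7.611, 5.249)
t=0.250: state=(6.618, 8.612, 6.915)
t=0.300: state=(7.534, 9.130, 8.999)
t=0.350: state=(8.139, 8.893, 11.193)
t=0.400: state=(8.239, 7.861, 13.007)
t=0.450: state=(7.773, 6.332, 14.019)
t=0.500: state=(6.869, 4.780, 14.129)
t=0.550: state=(5.772, 3.555, 13.546)
t=0.600: state=(4.718, 2.764, 12.581)
t=0.650: state=(3.849, 2.343, 11.478)
t=0.700: state=(3.216, 2.183, 10.381)
t=0.750: state=(2.807, 2.194, 9.360)
t=0.800: state=(2.590, 2.319, 8.447)
t=0.850: state=(2.526, 2.533, 7.657)
t=0.900: state=(2.589, 2.827, 6.999)
t=0.950: state=(2.760, 3.203, 6.481)
t=1.000: state=(3.030, 3.665, 6.118)
t=1.050: state=(3.394, 4.216, 5.929)
t=1.100: state=(3.850, 4.849, 5.940)
t=1.150: state=(4.389, 5.541, 6.184)
t=1.200: state=(4.993, 6.243, 6.691)
t=1.250: state=(5.623, 6.871, 7.472)
t=1.300: state=(6.216, 7.315, 8.493)
t=1.350: state=(6.691, 7.461, 9.653)
t=1.400: state=(6.959, 7.242, 10.783)
t=1.450: state=(6.962, 6.687, 11.685)
t=1.500: state=(6.695, 5.923, 12.212)
t=1.535: state=(6.378, 5.355, 12.330)
compare at T: x=6.378, y=5.355, z=12.330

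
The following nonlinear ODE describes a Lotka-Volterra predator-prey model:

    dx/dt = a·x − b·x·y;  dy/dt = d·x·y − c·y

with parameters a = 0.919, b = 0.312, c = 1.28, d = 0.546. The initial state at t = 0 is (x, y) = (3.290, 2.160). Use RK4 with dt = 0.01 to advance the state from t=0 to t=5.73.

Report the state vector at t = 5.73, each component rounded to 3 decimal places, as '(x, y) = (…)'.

(x, y) = (3.137, 1.988)

t=0.000: state=(3.290, 2.160)
step 1 (dt=0.01): k1=(0.806, 1.115), k2=(0.802, 1.123), k3=(0.802, 1.123), k4=(0.797, 1.131); state += dt/6·(k1+2k2+2k3+k4)
t=0.010: state=(3.298, 2.171)
t=0.020: state=(3.306, 2.183)
t=0.030: state=(3.314, 2.194)
continuing one RK4 step at a time; state shown every 20 steps (Δt=0.2):
t=0.200: state=(3.429, 2.414)
t=0.400: state=(3.511, 2.732)
t=0.600: state=(3.518, 3.106)
t=0.800: state=(3.438, 3.519)
t=1.000: state=(3.275, 3.933)
t=1.200: state=(3.043, 4.300)
t=1.400: state=(2.771, 4.574)
t=1.600: state=(2.490, 4.719)
t=1.800: state=(2.227, 4.725)
t=2.000: state=(1.999, 4.605)
t=2.200: state=(1.814, 4.389)
t=2.400: state=(1.672, 4.108)
t=2.600: state=(1.570, 3.795)
t=2.800: state=(1.504, 3.474)
t=3.000: state=(1.470, 3.162)
t=3.200: state=(1.463, 2.873)
t=3.400: state=(1.482, 2.611)
t=3.600: state=(1.525, 2.382)
t=3.800: state=(1.589, 2.185)
t=4.000: state=(1.675, 2.021)
t=4.200: state=(1.782, 1.889)
t=4.400: state=(1.910, 1.789)
t=4.600: state=(2.058, 1.720)
t=4.800: state=(2.224, 1.682)
t=5.000: state=(2.408, 1.676)
t=5.200: state=(2.604, 1.706)
t=5.400: state=(2.808, 1.775)
t=5.600: state=(3.011, 1.888)
t=5.730: state=(3.137, 1.988)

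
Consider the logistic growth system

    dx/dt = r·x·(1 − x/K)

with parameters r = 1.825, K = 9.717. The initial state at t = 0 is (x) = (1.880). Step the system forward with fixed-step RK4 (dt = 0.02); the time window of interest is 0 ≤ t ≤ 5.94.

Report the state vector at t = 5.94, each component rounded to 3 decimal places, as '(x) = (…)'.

t=0.000: state=(1.880)
step 1 (dt=0.02): k1=(2.767), k2=(2.798), k3=(2.798), k4=(2.829); state += dt/6·(k1+2k2+2k3+k4)
t=0.020: state=(1.936)
t=0.040: state=(1.993)
t=0.060: state=(2.052)
continuing one RK4 step at a time; state shown every 10 steps (Δt=0.2):
t=0.200: state=(2.495)
t=0.400: state=(3.229)
t=0.600: state=(4.058)
t=0.800: state=(4.937)
t=1.000: state=(5.811)
t=1.200: state=(6.626)
t=1.400: state=(7.340)
t=1.600: state=(7.933)
t=1.800: state=(8.405)
t=2.000: state=(8.767)
t=2.200: state=(9.037)
t=2.400: state=(9.235)
t=2.600: state=(9.377)
t=2.800: state=(9.479)
t=3.000: state=(9.550)
t=3.200: state=(9.601)
t=3.400: state=(9.636)
t=3.600: state=(9.661)
t=3.800: state=(9.678)
t=4.000: state=(9.690)
t=4.200: state=(9.698)
t=4.400: state=(9.704)
t=4.600: state=(9.708)
t=4.800: state=(9.711)
t=5.000: state=(9.713)
t=5.200: state=(9.714)
t=5.400: state=(9.715)
t=5.600: state=(9.716)
t=5.800: state=(9.716)
t=5.940: state=(9.716)

(x) = (9.716)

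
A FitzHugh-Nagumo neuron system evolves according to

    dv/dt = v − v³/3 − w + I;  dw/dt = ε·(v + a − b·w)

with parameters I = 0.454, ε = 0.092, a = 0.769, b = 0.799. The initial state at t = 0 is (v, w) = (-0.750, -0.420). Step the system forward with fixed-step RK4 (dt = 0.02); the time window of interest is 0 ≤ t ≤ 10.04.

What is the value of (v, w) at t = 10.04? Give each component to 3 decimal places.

t=0.000: state=(-0.750, -0.420)
step 1 (dt=0.02): k1=(0.265, 0.033), k2=(0.265, 0.033), k3=(0.265, 0.033), k4=(0.266, 0.033); state += dt/6·(k1+2k2+2k3+k4)
t=0.020: state=(-0.745, -0.419)
t=0.040: state=(-0.739, -0.419)
t=0.060: state=(-0.734, -0.418)
continuing one RK4 step at a time; state shown every 25 steps (Δt=0.5):
t=0.500: state=(-0.604, -0.401)
t=1.000: state=(-0.417, -0.375)
t=1.500: state=(-0.153, -0.340)
t=2.000: state=(0.249, -0.291)
t=2.500: state=(0.837, -0.222)
t=3.000: state=(1.454, -0.127)
t=3.500: state=(1.786, -0.013)
t=4.000: state=(1.870, 0.105)
t=4.500: state=(1.861, 0.221)
t=5.000: state=(1.826, 0.331)
t=5.500: state=(1.784, 0.435)
t=6.000: state=(1.738, 0.534)
t=6.500: state=(1.692, 0.626)
t=7.000: state=(1.644, 0.714)
t=7.500: state=(1.595, 0.796)
t=8.000: state=(1.544, 0.873)
t=8.500: state=(1.492, 0.945)
t=9.000: state=(1.438, 1.012)
t=9.500: state=(1.381, 1.073)
t=10.000: state=(1.321, 1.130)
t=10.040: state=(1.316, 1.135)

(v, w) = (1.316, 1.135)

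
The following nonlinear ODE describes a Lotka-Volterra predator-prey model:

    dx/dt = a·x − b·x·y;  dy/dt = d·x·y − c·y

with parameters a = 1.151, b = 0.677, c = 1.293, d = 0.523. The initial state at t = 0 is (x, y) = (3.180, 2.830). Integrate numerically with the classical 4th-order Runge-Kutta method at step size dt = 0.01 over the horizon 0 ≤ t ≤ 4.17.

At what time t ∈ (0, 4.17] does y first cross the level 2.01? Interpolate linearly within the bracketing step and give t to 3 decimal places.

t = 1.328

t=0.000: state=(3.180, 2.830)
step 1 (dt=0.01): k1=(-2.432, 1.047), k2=(-2.434, 1.031), k3=(-2.434, 1.031), k4=(-2.436, 1.015); state += dt/6·(k1+2k2+2k3+k4)
t=0.010: state=(3.156, 2.840)
t=0.020: state=(3.131, 2.850)
t=0.030: state=(3.107, 2.860)
continuing one RK4 step at a time; state shown every 20 steps (Δt=0.2):
t=0.200: state=(2.699, 2.971)
t=0.400: state=(2.268, 2.973)
t=0.600: state=(1.922, 2.856)
t=0.800: state=(1.665, 2.658)
t=1.000: state=(1.486, 2.418)
t=1.200: state=(1.371, 2.167)
t=1.320: state=(1.328, 2.020)
next step: t=1.330: state=(1.326, 2.008) — y has crossed 2.01
linear interpolation between t=1.320 (2.01961) and t=1.330 (2.00755) → t≈1.328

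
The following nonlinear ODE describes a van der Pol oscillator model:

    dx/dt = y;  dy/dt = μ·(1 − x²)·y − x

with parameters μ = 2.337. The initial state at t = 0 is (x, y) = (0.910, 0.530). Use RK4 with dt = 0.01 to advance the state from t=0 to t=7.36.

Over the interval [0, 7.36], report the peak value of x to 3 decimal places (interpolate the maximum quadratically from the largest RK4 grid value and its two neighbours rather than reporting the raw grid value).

t=0.000: state=(0.910, 0.530)
step 1 (dt=0.01): k1=(0.530, -0.697), k2=(0.527, -0.707), k3=(0.526, -0.707), k4=(0.523, -0.717); state += dt/6·(k1+2k2+2k3+k4)
t=0.010: state=(0.915, 0.523)
t=0.020: state=(0.920, 0.516)
t=0.030: state=(0.926, 0.508)
continuing one RK4 step at a time; state shown every 25 steps (Δt=0.25):
t=0.250: state=(1.016, 0.306)
t=0.500: state=(1.059, 0.037)
t=0.750: state=(1.036, -0.221)
t=1.000: state=(0.950, -0.473)
t=1.250: state=(0.795, -0.778)
t=1.500: state=(0.546, -1.266)
t=1.750: state=(0.124, -2.215)
t=2.000: state=(-0.616, -3.708)
t=2.250: state=(-1.537, -2.941)
t=2.500: state=(-1.942, -0.564)
t=2.750: state=(-1.973, 0.133)
t=3.000: state=(-1.918, 0.267)
t=3.250: state=(-1.846, 0.307)
t=3.500: state=(-1.766, 0.335)
t=3.750: state=(-1.678, 0.364)
t=4.000: state=(-1.583, 0.402)
t=4.250: state=(-1.477, 0.451)
t=4.500: state=(-1.356, 0.521)
t=4.750: state=(-1.213, 0.626)
t=5.000: state=(-1.037, 0.798)
t=5.250: state=(-0.803, 1.111)
t=5.500: state=(-0.455, 1.754)
t=5.750: state=(0.134, 3.103)
t=6.000: state=(1.096, 4.180)
t=6.250: state=(1.860, 1.593)
t=6.500: state=(2.021, 0.060)
t=6.750: state=(1.990, -0.226)
t=7.000: state=(1.925, -0.284)
t=7.250: state=(1.851, -0.310)
t=7.360: state=(1.816, -0.320)
largest grid value and its neighbours: x(6.520)=2.02170, x(6.530)=2.02174, x(6.540)=2.02159
parabola through these three points peaks at t≈6.527 with x≈2.02175

max x = 2.022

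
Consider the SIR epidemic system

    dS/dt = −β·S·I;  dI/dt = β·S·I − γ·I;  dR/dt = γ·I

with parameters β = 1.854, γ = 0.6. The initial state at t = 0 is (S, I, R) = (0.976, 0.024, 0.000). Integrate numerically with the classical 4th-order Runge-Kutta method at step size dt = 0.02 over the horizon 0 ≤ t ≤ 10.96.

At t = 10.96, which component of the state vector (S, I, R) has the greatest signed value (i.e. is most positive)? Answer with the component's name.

t=0.000: state=(0.976, 0.024, 0.000)
step 1 (dt=0.02): k1=(-0.043, 0.029, 0.014), k2=(-0.044, 0.029, 0.015), k3=(-0.044, 0.029, 0.015), k4=(-0.044, 0.030, 0.015); state += dt/6·(k1+2k2+2k3+k4)
t=0.020: state=(0.975, 0.025, 0.000)
t=0.040: state=(0.974, 0.025, 0.001)
t=0.060: state=(0.973, 0.026, 0.001)
continuing one RK4 step at a time; state shown every 25 steps (Δt=0.5):
t=0.500: state=(0.947, 0.043, 0.010)
t=1.000: state=(0.897, 0.076, 0.027)
t=1.500: state=(0.819, 0.125, 0.057)
t=2.000: state=(0.709, 0.188, 0.104)
t=2.500: state=(0.578, 0.253, 0.170)
t=3.000: state=(0.446, 0.301, 0.253)
t=3.500: state=(0.334, 0.319, 0.347)
t=4.000: state=(0.249, 0.309, 0.442)
t=4.500: state=(0.189, 0.280, 0.531)
t=5.000: state=(0.149, 0.242, 0.609)
t=5.500: state=(0.121, 0.203, 0.676)
t=6.000: state=(0.102, 0.167, 0.731)
t=6.500: state=(0.089, 0.135, 0.776)
t=7.000: state=(0.079, 0.108, 0.813)
t=7.500: state=(0.072, 0.086, 0.842)
t=8.000: state=(0.067, 0.068, 0.865)
t=8.500: state=(0.064, 0.053, 0.883)
t=9.000: state=(0.061, 0.042, 0.897)
t=9.500: state=(0.059, 0.033, 0.908)
t=10.000: state=(0.057, 0.026, 0.917)
t=10.500: state=(0.056, 0.020, 0.924)
t=10.960: state=(0.055, 0.016, 0.929)
compare at T: S=0.055, I=0.016, R=0.929

largest component: R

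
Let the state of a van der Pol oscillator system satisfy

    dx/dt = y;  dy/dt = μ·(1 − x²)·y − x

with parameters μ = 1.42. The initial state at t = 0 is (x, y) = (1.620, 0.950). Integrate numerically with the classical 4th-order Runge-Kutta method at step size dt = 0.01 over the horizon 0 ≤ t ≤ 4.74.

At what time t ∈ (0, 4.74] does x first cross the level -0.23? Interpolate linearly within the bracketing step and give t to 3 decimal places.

t = 2.460

t=0.000: state=(1.620, 0.950)
step 1 (dt=0.01): k1=(0.950, -3.811), k2=(0.931, -3.792), k3=(0.931, -3.792), k4=(0.912, -3.772); state += dt/6·(k1+2k2+2k3+k4)
t=0.010: state=(1.629, 0.912)
t=0.020: state=(1.638, 0.875)
t=0.030: state=(1.647, 0.838)
continuing one RK4 step at a time; state shown every 20 steps (Δt=0.2):
t=0.200: state=(1.741, 0.299)
t=0.400: state=(1.757, -0.099)
t=0.600: state=(1.713, -0.321)
t=0.800: state=(1.634, -0.455)
t=1.000: state=(1.533, -0.555)
t=1.200: state=(1.412, -0.650)
t=1.400: state=(1.272, -0.759)
t=1.600: state=(1.107, -0.899)
t=1.800: state=(0.908, -1.096)
t=2.000: state=(0.662, -1.387)
t=2.200: state=(0.344, -1.822)
t=2.400: state=(-0.079, -2.432)
t=2.450: state=(-0.204, -2.599)
next step: t=2.460: state=(-0.231, -2.632) — x has crossed -0.23
linear interpolation between t=2.450 (-0.20447) and t=2.460 (-0.23063) → t≈2.460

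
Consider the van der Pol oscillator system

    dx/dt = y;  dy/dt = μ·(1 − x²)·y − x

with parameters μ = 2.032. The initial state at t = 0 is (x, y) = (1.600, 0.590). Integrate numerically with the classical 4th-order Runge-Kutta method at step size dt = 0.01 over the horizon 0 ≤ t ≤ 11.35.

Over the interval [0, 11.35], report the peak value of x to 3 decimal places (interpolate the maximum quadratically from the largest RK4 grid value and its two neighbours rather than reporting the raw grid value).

t=0.000: state=(1.600, 0.590)
step 1 (dt=0.01): k1=(0.590, -3.470), k2=(0.573, -3.429), k3=(0.573, -3.429), k4=(0.556, -3.388); state += dt/6·(k1+2k2+2k3+k4)
t=0.010: state=(1.606, 0.556)
t=0.020: state=(1.611, 0.522)
t=0.030: state=(1.616, 0.490)
continuing one RK4 step at a time; state shown every 50 steps (Δt=0.5):
t=0.500: state=(1.617, -0.287)
t=1.000: state=(1.413, -0.509)
t=1.500: state=(1.100, -0.771)
t=2.000: state=(0.569, -1.505)
t=2.500: state=(-0.692, -3.736)
t=3.000: state=(-1.978, -0.587)
t=3.500: state=(-1.956, 0.288)
t=4.000: state=(-1.789, 0.371)
t=4.500: state=(-1.585, 0.450)
t=5.000: state=(-1.328, 0.594)
t=5.500: state=(-0.961, 0.933)
t=6.000: state=(-0.270, 2.079)
t=6.500: state=(1.332, 3.496)
t=7.000: state=(2.020, -0.005)
t=7.500: state=(1.905, -0.325)
t=8.000: state=(1.725, -0.394)
t=8.500: state=(1.507, -0.488)
t=9.000: state=(1.223, -0.672)
t=9.500: state=(0.787, -1.162)
t=10.000: state=(-0.143, -2.916)
t=10.500: state=(-1.788, -1.886)
t=11.000: state=(-1.999, 0.211)
t=11.350: state=(-1.900, 0.328)
largest grid value and its neighbours: x(6.990)=2.02005, x(7.000)=2.02010, x(7.010)=2.01995
parabola through these three points peaks at t≈6.998 with x≈2.02011

max x = 2.020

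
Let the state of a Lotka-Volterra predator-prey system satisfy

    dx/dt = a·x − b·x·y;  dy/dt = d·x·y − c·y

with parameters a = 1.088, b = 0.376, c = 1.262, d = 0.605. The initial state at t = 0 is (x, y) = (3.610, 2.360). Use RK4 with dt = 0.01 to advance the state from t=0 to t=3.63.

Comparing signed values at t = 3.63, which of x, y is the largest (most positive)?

largest component: y

t=0.000: state=(3.610, 2.360)
step 1 (dt=0.01): k1=(0.724, 2.176), k2=(0.710, 2.191), k3=(0.710, 2.191), k4=(0.696, 2.206); state += dt/6·(k1+2k2+2k3+k4)
t=0.010: state=(3.617, 2.382)
t=0.020: state=(3.624, 2.404)
t=0.030: state=(3.630, 2.427)
continuing one RK4 step at a time; state shown every 20 steps (Δt=0.2):
t=0.200: state=(3.691, 2.856)
t=0.400: state=(3.621, 3.459)
t=0.600: state=(3.386, 4.113)
t=0.800: state=(3.018, 4.712)
t=1.000: state=(2.587, 5.140)
t=1.200: state=(2.166, 5.322)
t=1.400: state=(1.807, 5.254)
t=1.600: state=(1.526, 4.990)
t=1.800: state=(1.322, 4.603)
t=2.000: state=(1.182, 4.159)
t=2.200: state=(1.093, 3.706)
t=2.400: state=(1.045, 3.276)
t=2.600: state=(1.031, 2.885)
t=2.800: state=(1.046, 2.541)
t=3.000: state=(1.086, 2.245)
t=3.200: state=(1.151, 1.997)
t=3.400: state=(1.241, 1.793)
t=3.600: state=(1.357, 1.629)
t=3.630: state=(1.377, 1.608)
compare at T: x=1.377, y=1.608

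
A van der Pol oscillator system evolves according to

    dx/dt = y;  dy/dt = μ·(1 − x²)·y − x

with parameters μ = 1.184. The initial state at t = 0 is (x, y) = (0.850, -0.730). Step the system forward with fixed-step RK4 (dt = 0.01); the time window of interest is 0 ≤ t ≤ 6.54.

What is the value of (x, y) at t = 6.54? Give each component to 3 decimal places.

t=0.000: state=(0.850, -0.730)
step 1 (dt=0.01): k1=(-0.730, -1.090), k2=(-0.735, -1.093), k3=(-0.735, -1.093), k4=(-0.741, -1.097); state += dt/6·(k1+2k2+2k3+k4)
t=0.010: state=(0.843, -0.741)
t=0.020: state=(0.835, -0.752)
t=0.030: state=(0.828, -0.763)
continuing one RK4 step at a time; state shown every 25 steps (Δt=0.25):
t=0.250: state=(0.631, -1.033)
t=0.500: state=(0.326, -1.430)
t=0.750: state=(-0.094, -1.945)
t=1.000: state=(-0.644, -2.401)
t=1.250: state=(-1.241, -2.223)
t=1.500: state=(-1.684, -1.246)
t=1.750: state=(-1.871, -0.318)
t=2.000: state=(-1.880, 0.181)
t=2.250: state=(-1.802, 0.420)
t=2.500: state=(-1.678, 0.559)
t=2.750: state=(-1.524, 0.674)
t=3.000: state=(-1.340, 0.803)
t=3.250: state=(-1.119, 0.977)
t=3.500: state=(-0.845, 1.233)
t=3.750: state=(-0.490, 1.630)
t=4.000: state=(-0.013, 2.215)
t=4.250: state=(0.619, 2.797)
t=4.500: state=(1.317, 2.572)
t=4.750: state=(1.812, 1.314)
t=5.000: state=(1.996, 0.261)
t=5.250: state=(1.991, -0.225)
t=5.500: state=(1.906, -0.431)
t=5.750: state=(1.784, -0.543)
t=6.000: state=(1.636, -0.635)
t=6.250: state=(1.465, -0.738)
t=6.500: state=(1.264, -0.874)
t=6.540: state=(1.229, -0.901)

(x, y) = (1.229, -0.901)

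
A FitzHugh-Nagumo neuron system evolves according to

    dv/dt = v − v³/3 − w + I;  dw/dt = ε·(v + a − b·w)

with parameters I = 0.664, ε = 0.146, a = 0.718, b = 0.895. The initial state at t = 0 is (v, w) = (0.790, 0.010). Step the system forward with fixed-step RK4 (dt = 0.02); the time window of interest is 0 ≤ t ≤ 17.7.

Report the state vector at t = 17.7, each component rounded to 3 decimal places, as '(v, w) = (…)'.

(v, w) = (-1.353, 0.025)

t=0.000: state=(0.790, 0.010)
step 1 (dt=0.02): k1=(1.280, 0.219), k2=(1.282, 0.220), k3=(1.282, 0.220), k4=(1.284, 0.222); state += dt/6·(k1+2k2+2k3+k4)
t=0.020: state=(0.816, 0.014)
t=0.040: state=(0.841, 0.019)
t=0.060: state=(0.867, 0.023)
continuing one RK4 step at a time; state shown every 50 steps (Δt=1):
t=1.000: state=(1.736, 0.293)
t=2.000: state=(1.799, 0.602)
t=3.000: state=(1.691, 0.866)
t=4.000: state=(1.565, 1.081)
t=5.000: state=(1.433, 1.252)
t=6.000: state=(1.293, 1.383)
t=7.000: state=(1.137, 1.478)
t=8.000: state=(0.951, 1.538)
t=9.000: state=(0.698, 1.562)
t=10.000: state=(0.261, 1.537)
t=11.000: state=(-0.710, 1.424)
t=12.000: state=(-1.768, 1.164)
t=13.000: state=(-1.855, 0.867)
t=14.000: state=(-1.759, 0.611)
t=15.000: state=(-1.650, 0.402)
t=16.000: state=(-1.540, 0.233)
t=17.000: state=(-1.431, 0.099)
t=17.700: state=(-1.353, 0.025)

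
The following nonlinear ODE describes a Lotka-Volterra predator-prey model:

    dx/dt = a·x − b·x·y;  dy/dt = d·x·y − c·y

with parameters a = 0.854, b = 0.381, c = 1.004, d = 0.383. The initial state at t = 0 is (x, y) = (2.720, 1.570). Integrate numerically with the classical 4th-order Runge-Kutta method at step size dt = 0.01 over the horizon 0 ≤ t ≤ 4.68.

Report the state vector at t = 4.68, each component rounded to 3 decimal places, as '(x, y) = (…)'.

(x, y) = (1.887, 2.285)

t=0.000: state=(2.720, 1.570)
step 1 (dt=0.01): k1=(0.696, 0.059), k2=(0.696, 0.061), k3=(0.696, 0.061), k4=(0.697, 0.063); state += dt/6·(k1+2k2+2k3+k4)
t=0.010: state=(2.727, 1.571)
t=0.020: state=(2.734, 1.571)
t=0.030: state=(2.741, 1.572)
continuing one RK4 step at a time; state shown every 20 steps (Δt=0.2):
t=0.200: state=(2.861, 1.590)
t=0.400: state=(3.002, 1.629)
t=0.600: state=(3.139, 1.686)
t=0.800: state=(3.266, 1.763)
t=1.000: state=(3.375, 1.860)
t=1.200: state=(3.460, 1.977)
t=1.400: state=(3.512, 2.113)
t=1.600: state=(3.527, 2.264)
t=1.800: state=(3.499, 2.425)
t=2.000: state=(3.429, 2.587)
t=2.200: state=(3.320, 2.742)
t=2.400: state=(3.179, 2.877)
t=2.600: state=(3.016, 2.985)
t=2.800: state=(2.841, 3.056)
t=3.000: state=(2.667, 3.087)
t=3.200: state=(2.500, 3.078)
t=3.400: state=(2.350, 3.031)
t=3.600: state=(2.219, 2.954)
t=3.800: state=(2.109, 2.852)
t=4.000: state=(2.023, 2.732)
t=4.200: state=(1.958, 2.603)
t=4.400: state=(1.914, 2.470)
t=4.600: state=(1.891, 2.337)
t=4.680: state=(1.887, 2.285)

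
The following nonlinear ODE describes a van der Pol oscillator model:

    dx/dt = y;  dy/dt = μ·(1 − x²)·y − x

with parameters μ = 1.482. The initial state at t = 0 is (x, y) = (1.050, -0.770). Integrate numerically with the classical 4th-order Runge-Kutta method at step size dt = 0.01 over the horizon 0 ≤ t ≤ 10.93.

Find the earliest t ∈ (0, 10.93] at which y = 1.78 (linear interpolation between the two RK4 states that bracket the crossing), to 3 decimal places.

t=0.000: state=(1.050, -0.770)
step 1 (dt=0.01): k1=(-0.770, -0.933), k2=(-0.775, -0.938), k3=(-0.775, -0.938), k4=(-0.779, -0.943); state += dt/6·(k1+2k2+2k3+k4)
t=0.010: state=(1.042, -0.779)
t=0.020: state=(1.034, -0.789)
t=0.030: state=(1.026, -0.798)
continuing one RK4 step at a time; state shown every 50 steps (Δt=0.5):
t=0.500: state=(0.516, -1.463)
t=1.000: state=(-0.563, -2.926)
t=1.500: state=(-1.824, -1.250)
t=2.000: state=(-1.961, 0.250)
t=2.500: state=(-1.767, 0.476)
t=3.000: state=(-1.495, 0.621)
t=3.500: state=(-1.127, 0.884)
t=4.000: state=(-0.547, 1.550)
t=4.090: state=(-0.398, 1.764)
next step: t=4.100: state=(-0.380, 1.790) — y has crossed 1.78
linear interpolation between t=4.090 (1.76351) and t=4.100 (1.78974) → t≈4.096

t = 4.096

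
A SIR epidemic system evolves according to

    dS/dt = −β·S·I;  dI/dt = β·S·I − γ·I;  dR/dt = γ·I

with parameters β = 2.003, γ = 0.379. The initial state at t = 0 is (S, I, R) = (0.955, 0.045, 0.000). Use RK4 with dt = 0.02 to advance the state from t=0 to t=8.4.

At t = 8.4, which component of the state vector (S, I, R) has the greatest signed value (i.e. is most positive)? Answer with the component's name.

largest component: R

t=0.000: state=(0.955, 0.045, 0.000)
step 1 (dt=0.02): k1=(-0.086, 0.069, 0.017), k2=(-0.087, 0.070, 0.017), k3=(-0.087, 0.070, 0.017), k4=(-0.089, 0.071, 0.018); state += dt/6·(k1+2k2+2k3+k4)
t=0.020: state=(0.953, 0.046, 0.000)
t=0.040: state=(0.951, 0.048, 0.001)
t=0.060: state=(0.950, 0.049, 0.001)
continuing one RK4 step at a time; state shown every 25 steps (Δt=0.5):
t=0.500: state=(0.893, 0.094, 0.013)
t=1.000: state=(0.781, 0.181, 0.038)
t=1.500: state=(0.614, 0.302, 0.084)
t=2.000: state=(0.426, 0.421, 0.153)
t=2.500: state=(0.269, 0.491, 0.240)
t=3.000: state=(0.163, 0.502, 0.335)
t=3.500: state=(0.100, 0.473, 0.428)
t=4.000: state=(0.063, 0.424, 0.513)
t=4.500: state=(0.043, 0.369, 0.588)
t=5.000: state=(0.030, 0.317, 0.653)
t=5.500: state=(0.023, 0.269, 0.708)
t=6.000: state=(0.018, 0.227, 0.755)
t=6.500: state=(0.014, 0.191, 0.795)
t=7.000: state=(0.012, 0.160, 0.828)
t=7.500: state=(0.010, 0.134, 0.856)
t=8.000: state=(0.009, 0.112, 0.879)
t=8.400: state=(0.008, 0.097, 0.895)
compare at T: S=0.008, I=0.097, R=0.895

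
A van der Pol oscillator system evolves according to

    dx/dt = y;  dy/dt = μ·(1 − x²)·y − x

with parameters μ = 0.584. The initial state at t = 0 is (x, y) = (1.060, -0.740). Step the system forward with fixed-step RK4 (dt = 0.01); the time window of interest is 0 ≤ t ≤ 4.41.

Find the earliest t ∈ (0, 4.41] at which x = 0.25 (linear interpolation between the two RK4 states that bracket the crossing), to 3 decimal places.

t=0.000: state=(1.060, -0.740)
step 1 (dt=0.01): k1=(-0.740, -1.007), k2=(-0.745, -1.006), k3=(-0.745, -1.006), k4=(-0.750, -1.005); state += dt/6·(k1+2k2+2k3+k4)
t=0.010: state=(1.053, -0.750)
t=0.020: state=(1.045, -0.760)
t=0.030: state=(1.037, -0.770)
continuing one RK4 step at a time; state shown every 20 steps (Δt=0.2):
t=0.200: state=(0.892, -0.940)
t=0.400: state=(0.684, -1.144)
t=0.600: state=(0.434, -1.356)
t=0.720: state=(0.263, -1.486)
next step: t=0.730: state=(0.248, -1.496) — x has crossed 0.25
linear interpolation between t=0.720 (0.26318) and t=0.730 (0.24827) → t≈0.729

t = 0.729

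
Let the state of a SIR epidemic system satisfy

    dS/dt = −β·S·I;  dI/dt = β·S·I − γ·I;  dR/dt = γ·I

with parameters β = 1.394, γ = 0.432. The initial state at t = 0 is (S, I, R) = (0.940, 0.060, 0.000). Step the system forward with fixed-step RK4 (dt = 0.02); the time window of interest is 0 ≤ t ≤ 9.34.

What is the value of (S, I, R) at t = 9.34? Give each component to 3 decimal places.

(S, I, R) = (0.058, 0.080, 0.862)

t=0.000: state=(0.940, 0.060, 0.000)
step 1 (dt=0.02): k1=(-0.079, 0.053, 0.026), k2=(-0.079, 0.053, 0.026), k3=(-0.079, 0.053, 0.026), k4=(-0.080, 0.053, 0.026); state += dt/6·(k1+2k2+2k3+k4)
t=0.020: state=(0.938, 0.061, 0.001)
t=0.040: state=(0.937, 0.062, 0.001)
t=0.060: state=(0.935, 0.063, 0.002)
continuing one RK4 step at a time; state shown every 25 steps (Δt=0.5):
t=0.500: state=(0.892, 0.092, 0.016)
t=1.000: state=(0.825, 0.134, 0.040)
t=1.500: state=(0.738, 0.187, 0.075)
t=2.000: state=(0.635, 0.243, 0.121)
t=2.500: state=(0.526, 0.294, 0.180)
t=3.000: state=(0.423, 0.330, 0.247)
t=3.500: state=(0.334, 0.345, 0.321)
t=4.000: state=(0.263, 0.342, 0.395)
t=4.500: state=(0.208, 0.325, 0.467)
t=5.000: state=(0.167, 0.298, 0.535)
t=5.500: state=(0.137, 0.267, 0.596)
t=6.000: state=(0.115, 0.235, 0.650)
t=6.500: state=(0.099, 0.204, 0.697)
t=7.000: state=(0.087, 0.175, 0.738)
t=7.500: state=(0.078, 0.149, 0.773)
t=8.000: state=(0.070, 0.127, 0.803)
t=8.500: state=(0.065, 0.107, 0.828)
t=9.000: state=(0.061, 0.090, 0.849)
t=9.340: state=(0.058, 0.080, 0.862)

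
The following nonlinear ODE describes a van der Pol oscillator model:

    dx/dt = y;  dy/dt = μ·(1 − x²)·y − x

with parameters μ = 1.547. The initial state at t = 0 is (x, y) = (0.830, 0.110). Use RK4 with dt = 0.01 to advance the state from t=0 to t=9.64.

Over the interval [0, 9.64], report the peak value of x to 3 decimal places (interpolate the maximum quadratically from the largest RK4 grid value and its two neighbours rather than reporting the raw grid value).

max x = 2.015

t=0.000: state=(0.830, 0.110)
step 1 (dt=0.01): k1=(0.110, -0.777), k2=(0.106, -0.780), k3=(0.106, -0.780), k4=(0.102, -0.782); state += dt/6·(k1+2k2+2k3+k4)
t=0.010: state=(0.831, 0.102)
t=0.020: state=(0.832, 0.094)
t=0.030: state=(0.833, 0.086)
continuing one RK4 step at a time; state shown every 50 steps (Δt=0.5):
t=0.500: state=(0.779, -0.329)
t=1.000: state=(0.475, -0.937)
t=1.500: state=(-0.250, -2.076)
t=2.000: state=(-1.435, -1.972)
t=2.500: state=(-1.852, -0.002)
t=3.000: state=(-1.715, 0.436)
t=3.500: state=(-1.452, 0.616)
t=4.000: state=(-1.081, 0.902)
t=4.500: state=(-0.477, 1.646)
t=5.000: state=(0.744, 3.235)
t=5.500: state=(1.932, 0.841)
t=6.000: state=(1.967, -0.306)
t=6.500: state=(1.766, -0.470)
t=7.000: state=(1.500, -0.602)
t=7.500: state=(1.145, -0.851)
t=8.000: state=(0.588, -1.490)
t=8.500: state=(-0.523, -3.080)
t=9.000: state=(-1.860, -1.267)
t=9.500: state=(-1.987, 0.257)
t=9.640: state=(-1.945, 0.343)
largest grid value and its neighbours: x(5.730)=2.01489, x(5.740)=2.01491, x(5.750)=2.01474
parabola through these three points peaks at t≈5.736 with x≈2.01493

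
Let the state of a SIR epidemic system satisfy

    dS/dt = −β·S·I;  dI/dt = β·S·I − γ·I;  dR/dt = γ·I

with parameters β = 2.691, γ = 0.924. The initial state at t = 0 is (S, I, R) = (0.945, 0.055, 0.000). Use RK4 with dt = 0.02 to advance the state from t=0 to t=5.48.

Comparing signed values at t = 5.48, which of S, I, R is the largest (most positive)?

largest component: R

t=0.000: state=(0.945, 0.055, 0.000)
step 1 (dt=0.02): k1=(-0.140, 0.089, 0.051), k2=(-0.142, 0.090, 0.052), k3=(-0.142, 0.090, 0.052), k4=(-0.144, 0.092, 0.052); state += dt/6·(k1+2k2+2k3+k4)
t=0.020: state=(0.942, 0.057, 0.001)
t=0.040: state=(0.939, 0.059, 0.002)
t=0.060: state=(0.936, 0.061, 0.003)
continuing one RK4 step at a time; state shown every 10 steps (Δt=0.2):
t=0.200: state=(0.913, 0.075, 0.012)
t=0.400: state=(0.870, 0.101, 0.028)
t=0.600: state=(0.818, 0.133, 0.050)
t=0.800: state=(0.754, 0.168, 0.078)
t=1.000: state=(0.682, 0.206, 0.112)
t=1.200: state=(0.604, 0.242, 0.154)
t=1.400: state=(0.526, 0.273, 0.201)
t=1.600: state=(0.451, 0.295, 0.254)
t=1.800: state=(0.383, 0.307, 0.310)
t=2.000: state=(0.325, 0.308, 0.367)
t=2.200: state=(0.276, 0.301, 0.423)
t=2.400: state=(0.235, 0.287, 0.478)
t=2.600: state=(0.202, 0.269, 0.529)
t=2.800: state=(0.176, 0.247, 0.577)
t=3.000: state=(0.155, 0.224, 0.620)
t=3.200: state=(0.138, 0.202, 0.660)
t=3.400: state=(0.125, 0.180, 0.695)
t=3.600: state=(0.114, 0.160, 0.726)
t=3.800: state=(0.105, 0.141, 0.754)
t=4.000: state=(0.098, 0.124, 0.779)
t=4.200: state=(0.092, 0.108, 0.800)
t=4.400: state=(0.087, 0.094, 0.819)
t=4.600: state=(0.083, 0.082, 0.835)
t=4.800: state=(0.080, 0.071, 0.849)
t=5.000: state=(0.077, 0.062, 0.861)
t=5.200: state=(0.075, 0.054, 0.872)
t=5.400: state=(0.073, 0.046, 0.881)
t=5.480: state=(0.072, 0.044, 0.884)
compare at T: S=0.072, I=0.044, R=0.884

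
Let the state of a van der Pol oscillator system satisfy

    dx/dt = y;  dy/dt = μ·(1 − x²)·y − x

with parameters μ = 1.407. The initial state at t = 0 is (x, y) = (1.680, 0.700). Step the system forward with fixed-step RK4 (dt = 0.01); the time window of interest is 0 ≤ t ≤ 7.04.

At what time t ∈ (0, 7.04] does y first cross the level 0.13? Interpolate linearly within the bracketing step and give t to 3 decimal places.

t=0.000: state=(1.680, 0.700)
step 1 (dt=0.01): k1=(0.700, -3.475), k2=(0.683, -3.445), k3=(0.683, -3.445), k4=(0.666, -3.415); state += dt/6·(k1+2k2+2k3+k4)
t=0.010: state=(1.687, 0.666)
t=0.020: state=(1.693, 0.632)
t=0.030: state=(1.699, 0.598)
t=0.200: state=(1.759, 0.136)
next step: t=0.210: state=(1.760, 0.115) — y has crossed 0.13
linear interpolation between t=0.200 (0.13618) and t=0.210 (0.11488) → t≈0.203

t = 0.203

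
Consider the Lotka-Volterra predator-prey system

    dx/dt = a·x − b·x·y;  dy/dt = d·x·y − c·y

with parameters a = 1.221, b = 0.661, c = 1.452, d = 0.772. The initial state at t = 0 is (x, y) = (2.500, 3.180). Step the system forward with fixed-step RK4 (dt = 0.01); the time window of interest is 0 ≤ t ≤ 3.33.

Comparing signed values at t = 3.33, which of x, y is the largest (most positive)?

largest component: x

t=0.000: state=(2.500, 3.180)
step 1 (dt=0.01): k1=(-2.202, 1.520), k2=(-2.205, 1.497), k3=(-2.205, 1.496), k4=(-2.208, 1.473); state += dt/6·(k1+2k2+2k3+k4)
t=0.010: state=(2.478, 3.195)
t=0.020: state=(2.456, 3.209)
t=0.030: state=(2.434, 3.223)
continuing one RK4 step at a time; state shown every 20 steps (Δt=0.2):
t=0.200: state=(2.064, 3.382)
t=0.400: state=(1.682, 3.374)
t=0.600: state=(1.389, 3.195)
t=0.800: state=(1.183, 2.912)
t=1.000: state=(1.050, 2.585)
t=1.200: state=(0.973, 2.259)
t=1.400: state=(0.940, 1.958)
t=1.600: state=(0.944, 1.693)
t=1.800: state=(0.978, 1.468)
t=2.000: state=(1.041, 1.283)
t=2.200: state=(1.133, 1.135)
t=2.400: state=(1.255, 1.020)
t=2.600: state=(1.409, 0.937)
t=2.800: state=(1.595, 0.883)
t=3.000: state=(1.815, 0.859)
t=3.200: state=(2.068, 0.867)
t=3.330: state=(2.248, 0.891)
compare at T: x=2.248, y=0.891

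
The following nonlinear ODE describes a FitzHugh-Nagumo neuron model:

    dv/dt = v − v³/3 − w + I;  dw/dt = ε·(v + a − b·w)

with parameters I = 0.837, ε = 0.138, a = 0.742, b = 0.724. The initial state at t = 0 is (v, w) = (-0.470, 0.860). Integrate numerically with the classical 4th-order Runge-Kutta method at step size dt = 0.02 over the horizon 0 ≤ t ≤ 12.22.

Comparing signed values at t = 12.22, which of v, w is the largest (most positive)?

largest component: v

t=0.000: state=(-0.470, 0.860)
step 1 (dt=0.02): k1=(-0.458, -0.048), k2=(-0.461, -0.049), k3=(-0.461, -0.049), k4=(-0.465, -0.050); state += dt/6·(k1+2k2+2k3+k4)
t=0.020: state=(-0.479, 0.859)
t=0.040: state=(-0.489, 0.858)
t=0.060: state=(-0.498, 0.857)
continuing one RK4 step at a time; state shown every 25 steps (Δt=0.5):
t=0.500: state=(-0.735, 0.828)
t=1.000: state=(-1.043, 0.777)
t=1.500: state=(-1.309, 0.710)
t=2.000: state=(-1.468, 0.631)
t=2.500: state=(-1.529, 0.549)
t=3.000: state=(-1.531, 0.469)
t=3.500: state=(-1.503, 0.394)
t=4.000: state=(-1.462, 0.325)
t=4.500: state=(-1.413, 0.262)
t=5.000: state=(-1.360, 0.206)
t=5.500: state=(-1.304, 0.156)
t=6.000: state=(-1.244, 0.113)
t=6.500: state=(-1.181, 0.076)
t=7.000: state=(-1.114, 0.045)
t=7.500: state=(-1.042, 0.020)
t=8.000: state=(-0.961, 0.001)
t=8.500: state=(-0.870, -0.010)
t=9.000: state=(-0.762, -0.015)
t=9.500: state=(-0.628, -0.011)
t=10.000: state=(-0.452, 0.003)
t=10.500: state=(-0.201, 0.030)
t=11.000: state=(0.180, 0.077)
t=11.500: state=(0.745, 0.153)
t=12.000: state=(1.373, 0.268)
t=12.220: state=(1.578, 0.329)
compare at T: v=1.578, w=0.329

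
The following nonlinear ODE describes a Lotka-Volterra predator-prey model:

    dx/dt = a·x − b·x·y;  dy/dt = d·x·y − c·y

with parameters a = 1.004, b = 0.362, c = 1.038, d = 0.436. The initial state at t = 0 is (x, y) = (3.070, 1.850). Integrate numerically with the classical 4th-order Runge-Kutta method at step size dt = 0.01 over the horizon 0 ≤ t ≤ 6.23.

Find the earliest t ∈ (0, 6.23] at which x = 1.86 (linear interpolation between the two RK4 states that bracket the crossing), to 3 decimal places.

t=0.000: state=(3.070, 1.850)
step 1 (dt=0.01): k1=(1.026, 0.556), k2=(1.025, 0.561), k3=(1.025, 0.561), k4=(1.023, 0.566); state += dt/6·(k1+2k2+2k3+k4)
t=0.010: state=(3.080, 1.856)
t=0.020: state=(3.090, 1.861)
t=0.030: state=(3.101, 1.867)
continuing one RK4 step at a time; state shown every 25 steps (Δt=0.25):
t=0.250: state=(3.313, 2.022)
t=0.500: state=(3.510, 2.263)
t=0.750: state=(3.626, 2.578)
t=1.000: state=(3.629, 2.957)
t=1.250: state=(3.504, 3.369)
t=1.500: state=(3.260, 3.761)
t=1.750: state=(2.938, 4.069)
t=2.000: state=(2.589, 4.243)
t=2.250: state=(2.262, 4.262)
t=2.500: state=(1.986, 4.142)
t=2.630: state=(1.867, 4.037)
next step: t=2.640: state=(1.858, 4.028) — x has crossed 1.86
linear interpolation between t=2.630 (1.86666) and t=2.640 (1.85818) → t≈2.638

t = 2.638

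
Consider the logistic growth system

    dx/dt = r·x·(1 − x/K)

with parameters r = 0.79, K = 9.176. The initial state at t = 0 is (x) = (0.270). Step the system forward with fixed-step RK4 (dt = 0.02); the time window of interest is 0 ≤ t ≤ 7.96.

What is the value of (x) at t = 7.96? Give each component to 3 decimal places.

t=0.000: state=(0.270)
step 1 (dt=0.02): k1=(0.207), k2=(0.209), k3=(0.209), k4=(0.210); state += dt/6·(k1+2k2+2k3+k4)
t=0.020: state=(0.274)
t=0.040: state=(0.278)
t=0.060: state=(0.283)
continuing one RK4 step at a time; state shown every 25 steps (Δt=0.5):
t=0.500: state=(0.395)
t=1.000: state=(0.575)
t=1.500: state=(0.828)
t=2.000: state=(1.177)
t=2.500: state=(1.645)
t=3.000: state=(2.247)
t=3.500: state=(2.982)
t=4.000: state=(3.824)
t=4.500: state=(4.723)
t=5.000: state=(5.612)
t=5.500: state=(6.426)
t=6.000: state=(7.123)
t=6.500: state=(7.684)
t=7.000: state=(8.114)
t=7.500: state=(8.433)
t=7.960: state=(8.646)

(x) = (8.646)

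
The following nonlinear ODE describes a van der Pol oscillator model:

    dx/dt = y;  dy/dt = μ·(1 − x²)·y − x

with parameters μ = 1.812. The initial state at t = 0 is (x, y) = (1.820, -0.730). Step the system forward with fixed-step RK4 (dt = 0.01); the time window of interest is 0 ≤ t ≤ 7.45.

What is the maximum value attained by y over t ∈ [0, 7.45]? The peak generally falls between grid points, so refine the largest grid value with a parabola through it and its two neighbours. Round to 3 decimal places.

t=0.000: state=(1.820, -0.730)
step 1 (dt=0.01): k1=(-0.730, 1.239), k2=(-0.724, 1.199), k3=(-0.724, 1.200), k4=(-0.718, 1.161); state += dt/6·(k1+2k2+2k3+k4)
t=0.010: state=(1.813, -0.718)
t=0.020: state=(1.806, -0.707)
t=0.030: state=(1.799, -0.696)
continuing one RK4 step at a time; state shown every 25 steps (Δt=0.25):
t=0.250: state=(1.661, -0.581)
t=0.500: state=(1.518, -0.581)
t=0.750: state=(1.366, -0.644)
t=1.000: state=(1.192, -0.762)
t=1.250: state=(0.978, -0.965)
t=1.500: state=(0.696, -1.325)
t=1.750: state=(0.289, -2.000)
t=2.000: state=(-0.342, -3.105)
t=2.250: state=(-1.207, -3.442)
t=2.500: state=(-1.844, -1.478)
t=2.750: state=(-2.016, -0.137)
t=3.000: state=(-1.993, 0.239)
t=3.250: state=(-1.918, 0.344)
t=3.500: state=(-1.826, 0.392)
t=3.750: state=(-1.722, 0.434)
t=4.000: state=(-1.608, 0.483)
t=4.250: state=(-1.480, 0.547)
t=4.500: state=(-1.332, 0.638)
t=4.750: state=(-1.157, 0.775)
t=5.000: state=(-0.938, 0.997)
t=5.250: state=(-0.644, 1.393)
t=5.500: state=(-0.213, 2.129)
t=5.750: state=(0.457, 3.255)
t=6.000: state=(1.326, 3.257)
t=6.250: state=(1.890, 1.197)
t=6.500: state=(2.018, 0.048)
t=6.750: state=(1.983, -0.262)
t=7.000: state=(1.904, -0.352)
t=7.250: state=(1.810, -0.399)
t=7.450: state=(1.727, -0.432)
largest grid value and its neighbours: y(5.880)=3.58961, y(5.890)=3.58970, y(5.900)=3.58503
parabola through these three points peaks at t≈5.885 with y≈3.59025

max y = 3.590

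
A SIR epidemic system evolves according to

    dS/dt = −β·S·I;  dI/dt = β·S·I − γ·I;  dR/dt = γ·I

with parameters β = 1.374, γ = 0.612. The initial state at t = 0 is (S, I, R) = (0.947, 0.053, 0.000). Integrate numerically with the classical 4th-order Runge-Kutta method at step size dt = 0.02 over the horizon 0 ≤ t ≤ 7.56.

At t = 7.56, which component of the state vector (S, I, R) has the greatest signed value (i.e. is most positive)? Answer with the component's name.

t=0.000: state=(0.947, 0.053, 0.000)
step 1 (dt=0.02): k1=(-0.069, 0.037, 0.032), k2=(-0.069, 0.037, 0.033), k3=(-0.069, 0.037, 0.033), k4=(-0.070, 0.037, 0.033); state += dt/6·(k1+2k2+2k3+k4)
t=0.020: state=(0.946, 0.054, 0.001)
t=0.040: state=(0.944, 0.054, 0.001)
t=0.060: state=(0.943, 0.055, 0.002)
continuing one RK4 step at a time; state shown every 25 steps (Δt=0.5):
t=0.500: state=(0.907, 0.074, 0.019)
t=1.000: state=(0.855, 0.100, 0.046)
t=1.500: state=(0.790, 0.129, 0.081)
t=2.000: state=(0.716, 0.160, 0.125)
t=2.500: state=(0.635, 0.187, 0.178)
t=3.000: state=(0.554, 0.207, 0.239)
t=3.500: state=(0.479, 0.217, 0.304)
t=4.000: state=(0.412, 0.217, 0.371)
t=4.500: state=(0.356, 0.208, 0.436)
t=5.000: state=(0.310, 0.193, 0.497)
t=5.500: state=(0.273, 0.173, 0.553)
t=6.000: state=(0.244, 0.152, 0.603)
t=6.500: state=(0.222, 0.132, 0.647)
t=7.000: state=(0.204, 0.112, 0.684)
t=7.500: state=(0.190, 0.095, 0.715)
t=7.560: state=(0.189, 0.093, 0.719)
compare at T: S=0.189, I=0.093, R=0.719

largest component: R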